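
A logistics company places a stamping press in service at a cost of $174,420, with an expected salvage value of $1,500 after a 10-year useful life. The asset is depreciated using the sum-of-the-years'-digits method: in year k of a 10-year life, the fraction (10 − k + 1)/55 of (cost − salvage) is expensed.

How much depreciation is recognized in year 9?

$6,288

Depreciable base = $174,420 − $1,500 = $172,920.
Sum of the years' digits = 10+9+8+7+6+5+4+3+2+1 = 55.
Year 1: $172,920 × 10/55 = $31,440. Book value $142,980.
Year 2: $172,920 × 9/55 = $28,296. Book value $114,684.
Year 3: $172,920 × 8/55 = $25,152. Book value $89,532.
Year 4: $172,920 × 7/55 = $22,008. Book value $67,524.
Year 5: $172,920 × 6/55 = $18,864. Book value $48,660.
Year 6: $172,920 × 5/55 = $15,720. Book value $32,940.
Year 7: $172,920 × 4/55 = $12,576. Book value $20,364.
Year 8: $172,920 × 3/55 = $9,432. Book value $10,932.
Year 9: $172,920 × 2/55 = $6,288. Book value $4,644.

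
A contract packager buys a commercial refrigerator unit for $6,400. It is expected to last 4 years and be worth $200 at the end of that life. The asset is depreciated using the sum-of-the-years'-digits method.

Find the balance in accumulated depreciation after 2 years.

Depreciable base = $6,400 − $200 = $6,200.
Sum of the years' digits = 4+3+2+1 = 10.
Year 1: $6,200 × 4/10 = $2,480. Book value $3,920.
Year 2: $6,200 × 3/10 = $1,860. Book value $2,060.
Accumulated through year 2 = $6,400 − $2,060 = $4,340.

$4,340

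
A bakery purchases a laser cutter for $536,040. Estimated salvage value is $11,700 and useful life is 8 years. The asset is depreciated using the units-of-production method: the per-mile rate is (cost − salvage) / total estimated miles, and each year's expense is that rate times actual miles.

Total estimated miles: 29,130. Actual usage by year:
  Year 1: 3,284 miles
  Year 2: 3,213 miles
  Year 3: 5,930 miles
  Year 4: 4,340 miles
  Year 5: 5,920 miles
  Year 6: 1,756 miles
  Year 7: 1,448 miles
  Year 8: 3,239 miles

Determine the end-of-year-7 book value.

$70,002

Depreciable base = $536,040 − $11,700 = $524,340.
Rate = $524,340 / 29,130 miles = $18 per mile.
Year 1: 3,284 × $18 = $59,112. Book value $476,928.
Year 2: 3,213 × $18 = $57,834. Book value $419,094.
Year 3: 5,930 × $18 = $106,740. Book value $312,354.
Year 4: 4,340 × $18 = $78,120. Book value $234,234.
Year 5: 5,920 × $18 = $106,560. Book value $127,674.
Year 6: 1,756 × $18 = $31,608. Book value $96,066.
Year 7: 1,448 × $18 = $26,064. Book value $70,002.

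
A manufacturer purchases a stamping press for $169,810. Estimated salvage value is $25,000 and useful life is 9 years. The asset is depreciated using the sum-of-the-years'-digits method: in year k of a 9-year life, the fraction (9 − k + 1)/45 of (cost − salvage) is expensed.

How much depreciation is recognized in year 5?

$16,090

Depreciable base = $169,810 − $25,000 = $144,810.
Sum of the years' digits = 9+8+7+6+5+4+3+2+1 = 45.
Year 1: $144,810 × 9/45 = $28,962. Book value $140,848.
Year 2: $144,810 × 8/45 = $25,744. Book value $115,104.
Year 3: $144,810 × 7/45 = $22,526. Book value $92,578.
Year 4: $144,810 × 6/45 = $19,308. Book value $73,270.
Year 5: $144,810 × 5/45 = $16,090. Book value $57,180.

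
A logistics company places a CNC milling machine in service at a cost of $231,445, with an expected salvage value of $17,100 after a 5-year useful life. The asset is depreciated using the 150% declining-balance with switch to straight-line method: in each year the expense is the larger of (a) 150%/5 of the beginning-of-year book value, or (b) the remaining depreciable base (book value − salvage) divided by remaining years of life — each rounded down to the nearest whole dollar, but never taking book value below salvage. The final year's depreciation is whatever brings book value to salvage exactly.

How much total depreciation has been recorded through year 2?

Depreciable base = $231,445 − $17,100 = $214,345.
Year 1: DB = ⌊$231,445 × 150%/5⌋ = $69,433; SL = ⌊$214,345/5⌋ = $42,869 → take DB $69,433. Book value $162,012.
Year 2: DB = ⌊$162,012 × 150%/5⌋ = $48,603; SL = ⌊$144,912/4⌋ = $36,228 → take DB $48,603. Book value $113,409.
Accumulated through year 2 = $231,445 − $113,409 = $118,036.

$118,036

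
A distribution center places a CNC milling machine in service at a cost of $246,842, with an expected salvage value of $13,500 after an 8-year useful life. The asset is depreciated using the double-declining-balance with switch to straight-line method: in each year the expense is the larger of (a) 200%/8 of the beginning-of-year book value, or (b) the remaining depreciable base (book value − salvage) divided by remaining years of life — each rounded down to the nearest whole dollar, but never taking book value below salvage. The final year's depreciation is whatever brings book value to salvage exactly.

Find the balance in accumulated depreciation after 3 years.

$142,705

Depreciable base = $246,842 − $13,500 = $233,342.
Year 1: DB = ⌊$246,842 × 200%/8⌋ = $61,710; SL = ⌊$233,342/8⌋ = $29,167 → take DB $61,710. Book value $185,132.
Year 2: DB = ⌊$185,132 × 200%/8⌋ = $46,283; SL = ⌊$171,632/7⌋ = $24,518 → take DB $46,283. Book value $138,849.
Year 3: DB = ⌊$138,849 × 200%/8⌋ = $34,712; SL = ⌊$125,349/6⌋ = $20,891 → take DB $34,712. Book value $104,137.
Accumulated through year 3 = $246,842 − $104,137 = $142,705.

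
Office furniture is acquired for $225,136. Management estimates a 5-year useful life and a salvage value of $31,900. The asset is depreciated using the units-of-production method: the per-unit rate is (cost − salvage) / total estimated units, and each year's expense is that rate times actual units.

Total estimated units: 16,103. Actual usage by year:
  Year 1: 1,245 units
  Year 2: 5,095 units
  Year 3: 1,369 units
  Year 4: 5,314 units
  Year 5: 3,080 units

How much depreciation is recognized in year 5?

$36,960

Depreciable base = $225,136 − $31,900 = $193,236.
Rate = $193,236 / 16,103 units = $12 per unit.
Year 1: 1,245 × $12 = $14,940. Book value $210,196.
Year 2: 5,095 × $12 = $61,140. Book value $149,056.
Year 3: 1,369 × $12 = $16,428. Book value $132,628.
Year 4: 5,314 × $12 = $63,768. Book value $68,860.
Year 5: 3,080 × $12 = $36,960. Book value $31,900.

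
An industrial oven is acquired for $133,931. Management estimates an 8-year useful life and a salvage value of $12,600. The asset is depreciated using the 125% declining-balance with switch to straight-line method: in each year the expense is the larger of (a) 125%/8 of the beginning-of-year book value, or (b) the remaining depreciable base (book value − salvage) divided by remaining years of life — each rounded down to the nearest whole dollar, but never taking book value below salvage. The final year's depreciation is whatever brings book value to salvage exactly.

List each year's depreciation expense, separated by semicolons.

Depreciable base = $133,931 − $12,600 = $121,331.
Year 1: DB = ⌊$133,931 × 125%/8⌋ = $20,926; SL = ⌊$121,331/8⌋ = $15,166 → take DB $20,926. Book value $113,005.
Year 2: DB = ⌊$113,005 × 125%/8⌋ = $17,657; SL = ⌊$100,405/7⌋ = $14,343 → take DB $17,657. Book value $95,348.
Year 3: DB = ⌊$95,348 × 125%/8⌋ = $14,898; SL = ⌊$82,748/6⌋ = $13,791 → take DB $14,898. Book value $80,450.
Year 4: DB = ⌊$80,450 × 125%/8⌋ = $12,570; SL = ⌊$67,850/5⌋ = $13,570 → take SL $13,570. Book value $66,880.
Year 5: DB = ⌊$66,880 × 125%/8⌋ = $10,450; SL = ⌊$54,280/4⌋ = $13,570 → take SL $13,570. Book value $53,310.
Year 6: DB = ⌊$53,310 × 125%/8⌋ = $8,329; SL = ⌊$40,710/3⌋ = $13,570 → take SL $13,570. Book value $39,740.
Year 7: DB = ⌊$39,740 × 125%/8⌋ = $6,209; SL = ⌊$27,140/2⌋ = $13,570 → take SL $13,570. Book value $26,170.
Year 8 (final): $26,170 − $12,600 = $13,570. Book value $12,600.

$20,926; $17,657; $14,898; $13,570; $13,570; $13,570; $13,570; $13,570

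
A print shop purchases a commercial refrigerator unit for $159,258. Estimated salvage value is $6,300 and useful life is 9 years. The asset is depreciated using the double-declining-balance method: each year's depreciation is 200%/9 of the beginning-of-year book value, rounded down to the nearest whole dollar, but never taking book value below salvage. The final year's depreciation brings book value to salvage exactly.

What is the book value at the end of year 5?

Depreciable base = $159,258 − $6,300 = $152,958.
Year 1: ⌊$159,258 × 200%/9⌋ = $35,390. Book value $123,868.
Year 2: ⌊$123,868 × 200%/9⌋ = $27,526. Book value $96,342.
Year 3: ⌊$96,342 × 200%/9⌋ = $21,409. Book value $74,933.
Year 4: ⌊$74,933 × 200%/9⌋ = $16,651. Book value $58,282.
Year 5: ⌊$58,282 × 200%/9⌋ = $12,951. Book value $45,331.

$45,331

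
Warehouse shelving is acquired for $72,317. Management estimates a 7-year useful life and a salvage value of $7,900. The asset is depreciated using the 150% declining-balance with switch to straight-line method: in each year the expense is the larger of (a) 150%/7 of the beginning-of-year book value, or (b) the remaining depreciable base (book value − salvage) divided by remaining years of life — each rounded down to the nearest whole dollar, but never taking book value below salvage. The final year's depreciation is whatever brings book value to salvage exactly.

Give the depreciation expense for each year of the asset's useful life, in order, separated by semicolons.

$15,496; $12,175; $9,567; $7,516; $6,554; $6,554; $6,555

Depreciable base = $72,317 − $7,900 = $64,417.
Year 1: DB = ⌊$72,317 × 150%/7⌋ = $15,496; SL = ⌊$64,417/7⌋ = $9,202 → take DB $15,496. Book value $56,821.
Year 2: DB = ⌊$56,821 × 150%/7⌋ = $12,175; SL = ⌊$48,921/6⌋ = $8,153 → take DB $12,175. Book value $44,646.
Year 3: DB = ⌊$44,646 × 150%/7⌋ = $9,567; SL = ⌊$36,746/5⌋ = $7,349 → take DB $9,567. Book value $35,079.
Year 4: DB = ⌊$35,079 × 150%/7⌋ = $7,516; SL = ⌊$27,179/4⌋ = $6,794 → take DB $7,516. Book value $27,563.
Year 5: DB = ⌊$27,563 × 150%/7⌋ = $5,906; SL = ⌊$19,663/3⌋ = $6,554 → take SL $6,554. Book value $21,009.
Year 6: DB = ⌊$21,009 × 150%/7⌋ = $4,501; SL = ⌊$13,109/2⌋ = $6,554 → take SL $6,554. Book value $14,455.
Year 7 (final): $14,455 − $7,900 = $6,555. Book value $7,900.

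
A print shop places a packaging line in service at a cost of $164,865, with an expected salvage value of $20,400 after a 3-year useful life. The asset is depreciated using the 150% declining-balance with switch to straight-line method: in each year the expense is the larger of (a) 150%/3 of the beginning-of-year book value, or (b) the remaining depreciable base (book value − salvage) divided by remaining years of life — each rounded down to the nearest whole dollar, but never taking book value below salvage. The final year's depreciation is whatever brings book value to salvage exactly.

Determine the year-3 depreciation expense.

Depreciable base = $164,865 − $20,400 = $144,465.
Year 1: DB = ⌊$164,865 × 150%/3⌋ = $82,432; SL = ⌊$144,465/3⌋ = $48,155 → take DB $82,432. Book value $82,433.
Year 2: DB = ⌊$82,433 × 150%/3⌋ = $41,216; SL = ⌊$62,033/2⌋ = $31,016 → take DB $41,216. Book value $41,217.
Year 3 (final): $41,217 − $20,400 = $20,817. Book value $20,400.

$20,817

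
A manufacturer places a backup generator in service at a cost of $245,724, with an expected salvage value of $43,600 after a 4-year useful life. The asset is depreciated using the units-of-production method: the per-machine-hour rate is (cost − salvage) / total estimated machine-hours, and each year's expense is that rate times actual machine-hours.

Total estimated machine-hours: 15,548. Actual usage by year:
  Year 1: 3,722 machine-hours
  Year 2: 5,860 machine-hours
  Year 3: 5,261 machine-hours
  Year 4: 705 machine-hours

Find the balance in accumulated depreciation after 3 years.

$192,959

Depreciable base = $245,724 − $43,600 = $202,124.
Rate = $202,124 / 15,548 machine-hours = $13 per machine-hour.
Year 1: 3,722 × $13 = $48,386. Book value $197,338.
Year 2: 5,860 × $13 = $76,180. Book value $121,158.
Year 3: 5,261 × $13 = $68,393. Book value $52,765.
Accumulated through year 3 = $245,724 − $52,765 = $192,959.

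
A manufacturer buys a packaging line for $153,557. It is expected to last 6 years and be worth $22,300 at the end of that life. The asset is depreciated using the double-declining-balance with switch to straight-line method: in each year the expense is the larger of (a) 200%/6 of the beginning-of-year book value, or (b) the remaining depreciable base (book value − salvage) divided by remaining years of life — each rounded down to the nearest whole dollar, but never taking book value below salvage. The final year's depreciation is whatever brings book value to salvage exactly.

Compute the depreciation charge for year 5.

Depreciable base = $153,557 − $22,300 = $131,257.
Year 1: DB = ⌊$153,557 × 200%/6⌋ = $51,185; SL = ⌊$131,257/6⌋ = $21,876 → take DB $51,185. Book value $102,372.
Year 2: DB = ⌊$102,372 × 200%/6⌋ = $34,124; SL = ⌊$80,072/5⌋ = $16,014 → take DB $34,124. Book value $68,248.
Year 3: DB = ⌊$68,248 × 200%/6⌋ = $22,749; SL = ⌊$45,948/4⌋ = $11,487 → take DB $22,749. Book value $45,499.
Year 4: DB = ⌊$45,499 × 200%/6⌋ = $15,166; SL = ⌊$23,199/3⌋ = $7,733 → take DB $15,166. Book value $30,333.
Year 5: DB = ⌊$30,333 × 200%/6⌋ = $10,111; SL = ⌊$8,033/2⌋ = $4,016 → take DB $10,111, capped at $8,033. Book value $22,300.

$8,033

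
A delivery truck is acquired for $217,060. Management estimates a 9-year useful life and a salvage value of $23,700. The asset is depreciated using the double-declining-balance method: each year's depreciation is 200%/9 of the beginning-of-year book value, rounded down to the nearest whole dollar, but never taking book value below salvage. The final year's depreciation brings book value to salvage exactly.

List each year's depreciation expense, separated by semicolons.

$48,235; $37,516; $29,179; $22,695; $17,652; $13,729; $10,678; $8,305; $5,371

Depreciable base = $217,060 − $23,700 = $193,360.
Year 1: ⌊$217,060 × 200%/9⌋ = $48,235. Book value $168,825.
Year 2: ⌊$168,825 × 200%/9⌋ = $37,516. Book value $131,309.
Year 3: ⌊$131,309 × 200%/9⌋ = $29,179. Book value $102,130.
Year 4: ⌊$102,130 × 200%/9⌋ = $22,695. Book value $79,435.
Year 5: ⌊$79,435 × 200%/9⌋ = $17,652. Book value $61,783.
Year 6: ⌊$61,783 × 200%/9⌋ = $13,729. Book value $48,054.
Year 7: ⌊$48,054 × 200%/9⌋ = $10,678. Book value $37,376.
Year 8: ⌊$37,376 × 200%/9⌋ = $8,305. Book value $29,071.
Year 9 (final): $29,071 − $23,700 = $5,371. Book value $23,700.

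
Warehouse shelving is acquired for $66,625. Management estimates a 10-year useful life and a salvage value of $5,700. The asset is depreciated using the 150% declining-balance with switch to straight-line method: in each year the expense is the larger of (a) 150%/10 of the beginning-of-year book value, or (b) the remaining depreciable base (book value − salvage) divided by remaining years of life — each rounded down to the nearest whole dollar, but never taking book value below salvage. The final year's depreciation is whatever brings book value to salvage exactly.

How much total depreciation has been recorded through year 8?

Depreciable base = $66,625 − $5,700 = $60,925.
Year 1: DB = ⌊$66,625 × 150%/10⌋ = $9,993; SL = ⌊$60,925/10⌋ = $6,092 → take DB $9,993. Book value $56,632.
Year 2: DB = ⌊$56,632 × 150%/10⌋ = $8,494; SL = ⌊$50,932/9⌋ = $5,659 → take DB $8,494. Book value $48,138.
Year 3: DB = ⌊$48,138 × 150%/10⌋ = $7,220; SL = ⌊$42,438/8⌋ = $5,304 → take DB $7,220. Book value $40,918.
Year 4: DB = ⌊$40,918 × 150%/10⌋ = $6,137; SL = ⌊$35,218/7⌋ = $5,031 → take DB $6,137. Book value $34,781.
Year 5: DB = ⌊$34,781 × 150%/10⌋ = $5,217; SL = ⌊$29,081/6⌋ = $4,846 → take DB $5,217. Book value $29,564.
Year 6: DB = ⌊$29,564 × 150%/10⌋ = $4,434; SL = ⌊$23,864/5⌋ = $4,772 → take SL $4,772. Book value $24,792.
Year 7: DB = ⌊$24,792 × 150%/10⌋ = $3,718; SL = ⌊$19,092/4⌋ = $4,773 → take SL $4,773. Book value $20,019.
Year 8: DB = ⌊$20,019 × 150%/10⌋ = $3,002; SL = ⌊$14,319/3⌋ = $4,773 → take SL $4,773. Book value $15,246.
Accumulated through year 8 = $66,625 − $15,246 = $51,379.

$51,379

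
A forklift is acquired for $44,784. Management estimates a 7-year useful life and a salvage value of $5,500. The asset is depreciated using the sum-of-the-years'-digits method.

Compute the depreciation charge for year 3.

Depreciable base = $44,784 − $5,500 = $39,284.
Sum of the years' digits = 7+6+5+4+3+2+1 = 28.
Year 1: $39,284 × 7/28 = $9,821. Book value $34,963.
Year 2: $39,284 × 6/28 = $8,418. Book value $26,545.
Year 3: $39,284 × 5/28 = $7,015. Book value $19,530.

$7,015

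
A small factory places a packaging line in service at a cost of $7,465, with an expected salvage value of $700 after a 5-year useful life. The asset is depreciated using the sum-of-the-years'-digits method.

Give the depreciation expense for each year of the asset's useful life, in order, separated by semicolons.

$2,255; $1,804; $1,353; $902; $451

Depreciable base = $7,465 − $700 = $6,765.
Sum of the years' digits = 5+4+3+2+1 = 15.
Year 1: $6,765 × 5/15 = $2,255. Book value $5,210.
Year 2: $6,765 × 4/15 = $1,804. Book value $3,406.
Year 3: $6,765 × 3/15 = $1,353. Book value $2,053.
Year 4: $6,765 × 2/15 = $902. Book value $1,151.
Year 5: $6,765 × 1/15 = $451. Book value $700.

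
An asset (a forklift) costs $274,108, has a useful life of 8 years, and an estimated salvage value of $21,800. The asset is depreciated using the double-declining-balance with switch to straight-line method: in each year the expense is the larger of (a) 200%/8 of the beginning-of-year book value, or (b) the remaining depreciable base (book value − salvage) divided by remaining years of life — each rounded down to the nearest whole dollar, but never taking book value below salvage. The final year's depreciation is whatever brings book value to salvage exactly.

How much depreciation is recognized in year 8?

$13,493

Depreciable base = $274,108 − $21,800 = $252,308.
Year 1: DB = ⌊$274,108 × 200%/8⌋ = $68,527; SL = ⌊$252,308/8⌋ = $31,538 → take DB $68,527. Book value $205,581.
Year 2: DB = ⌊$205,581 × 200%/8⌋ = $51,395; SL = ⌊$183,781/7⌋ = $26,254 → take DB $51,395. Book value $154,186.
Year 3: DB = ⌊$154,186 × 200%/8⌋ = $38,546; SL = ⌊$132,386/6⌋ = $22,064 → take DB $38,546. Book value $115,640.
Year 4: DB = ⌊$115,640 × 200%/8⌋ = $28,910; SL = ⌊$93,840/5⌋ = $18,768 → take DB $28,910. Book value $86,730.
Year 5: DB = ⌊$86,730 × 200%/8⌋ = $21,682; SL = ⌊$64,930/4⌋ = $16,232 → take DB $21,682. Book value $65,048.
Year 6: DB = ⌊$65,048 × 200%/8⌋ = $16,262; SL = ⌊$43,248/3⌋ = $14,416 → take DB $16,262. Book value $48,786.
Year 7: DB = ⌊$48,786 × 200%/8⌋ = $12,196; SL = ⌊$26,986/2⌋ = $13,493 → take SL $13,493. Book value $35,293.
Year 8 (final): $35,293 − $21,800 = $13,493. Book value $21,800.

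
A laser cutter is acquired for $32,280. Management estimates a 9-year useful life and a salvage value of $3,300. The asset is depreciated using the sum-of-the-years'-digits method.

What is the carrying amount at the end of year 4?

$12,960

Depreciable base = $32,280 − $3,300 = $28,980.
Sum of the years' digits = 9+8+7+6+5+4+3+2+1 = 45.
Year 1: $28,980 × 9/45 = $5,796. Book value $26,484.
Year 2: $28,980 × 8/45 = $5,152. Book value $21,332.
Year 3: $28,980 × 7/45 = $4,508. Book value $16,824.
Year 4: $28,980 × 6/45 = $3,864. Book value $12,960.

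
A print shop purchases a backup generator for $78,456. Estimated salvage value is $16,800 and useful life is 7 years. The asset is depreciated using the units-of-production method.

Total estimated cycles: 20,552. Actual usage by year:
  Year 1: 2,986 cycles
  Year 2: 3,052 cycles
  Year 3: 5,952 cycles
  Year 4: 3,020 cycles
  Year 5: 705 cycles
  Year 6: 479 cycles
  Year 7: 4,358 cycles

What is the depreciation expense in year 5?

Depreciable base = $78,456 − $16,800 = $61,656.
Rate = $61,656 / 20,552 cycles = $3 per cycle.
Year 1: 2,986 × $3 = $8,958. Book value $69,498.
Year 2: 3,052 × $3 = $9,156. Book value $60,342.
Year 3: 5,952 × $3 = $17,856. Book value $42,486.
Year 4: 3,020 × $3 = $9,060. Book value $33,426.
Year 5: 705 × $3 = $2,115. Book value $31,311.

$2,115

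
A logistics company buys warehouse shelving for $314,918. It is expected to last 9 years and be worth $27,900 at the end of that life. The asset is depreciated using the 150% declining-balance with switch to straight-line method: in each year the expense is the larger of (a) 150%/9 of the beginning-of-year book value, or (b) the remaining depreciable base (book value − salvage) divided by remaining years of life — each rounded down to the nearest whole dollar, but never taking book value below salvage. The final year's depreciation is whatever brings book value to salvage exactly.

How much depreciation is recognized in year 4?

$30,374

Depreciable base = $314,918 − $27,900 = $287,018.
Year 1: DB = ⌊$314,918 × 150%/9⌋ = $52,486; SL = ⌊$287,018/9⌋ = $31,890 → take DB $52,486. Book value $262,432.
Year 2: DB = ⌊$262,432 × 150%/9⌋ = $43,738; SL = ⌊$234,532/8⌋ = $29,316 → take DB $43,738. Book value $218,694.
Year 3: DB = ⌊$218,694 × 150%/9⌋ = $36,449; SL = ⌊$190,794/7⌋ = $27,256 → take DB $36,449. Book value $182,245.
Year 4: DB = ⌊$182,245 × 150%/9⌋ = $30,374; SL = ⌊$154,345/6⌋ = $25,724 → take DB $30,374. Book value $151,871.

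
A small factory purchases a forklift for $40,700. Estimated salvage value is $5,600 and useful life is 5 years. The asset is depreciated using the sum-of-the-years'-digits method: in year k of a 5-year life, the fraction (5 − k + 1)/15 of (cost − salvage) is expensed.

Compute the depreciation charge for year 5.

Depreciable base = $40,700 − $5,600 = $35,100.
Sum of the years' digits = 5+4+3+2+1 = 15.
Year 1: $35,100 × 5/15 = $11,700. Book value $29,000.
Year 2: $35,100 × 4/15 = $9,360. Book value $19,640.
Year 3: $35,100 × 3/15 = $7,020. Book value $12,620.
Year 4: $35,100 × 2/15 = $4,680. Book value $7,940.
Year 5: $35,100 × 1/15 = $2,340. Book value $5,600.

$2,340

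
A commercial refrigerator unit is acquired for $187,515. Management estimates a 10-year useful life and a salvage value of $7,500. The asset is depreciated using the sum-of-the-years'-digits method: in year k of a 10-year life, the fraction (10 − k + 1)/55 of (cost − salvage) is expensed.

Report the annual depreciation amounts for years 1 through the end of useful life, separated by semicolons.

$32,730; $29,457; $26,184; $22,911; $19,638; $16,365; $13,092; $9,819; $6,546; $3,273

Depreciable base = $187,515 − $7,500 = $180,015.
Sum of the years' digits = 10+9+8+7+6+5+4+3+2+1 = 55.
Year 1: $180,015 × 10/55 = $32,730. Book value $154,785.
Year 2: $180,015 × 9/55 = $29,457. Book value $125,328.
Year 3: $180,015 × 8/55 = $26,184. Book value $99,144.
Year 4: $180,015 × 7/55 = $22,911. Book value $76,233.
Year 5: $180,015 × 6/55 = $19,638. Book value $56,595.
Year 6: $180,015 × 5/55 = $16,365. Book value $40,230.
Year 7: $180,015 × 4/55 = $13,092. Book value $27,138.
Year 8: $180,015 × 3/55 = $9,819. Book value $17,319.
Year 9: $180,015 × 2/55 = $6,546. Book value $10,773.
Year 10: $180,015 × 1/55 = $3,273. Book value $7,500.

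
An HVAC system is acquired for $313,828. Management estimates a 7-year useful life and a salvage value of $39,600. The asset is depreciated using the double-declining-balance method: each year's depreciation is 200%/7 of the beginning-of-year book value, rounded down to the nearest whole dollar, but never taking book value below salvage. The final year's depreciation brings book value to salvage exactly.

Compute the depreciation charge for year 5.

Depreciable base = $313,828 − $39,600 = $274,228.
Year 1: ⌊$313,828 × 200%/7⌋ = $89,665. Book value $224,163.
Year 2: ⌊$224,163 × 200%/7⌋ = $64,046. Book value $160,117.
Year 3: ⌊$160,117 × 200%/7⌋ = $45,747. Book value $114,370.
Year 4: ⌊$114,370 × 200%/7⌋ = $32,677. Book value $81,693.
Year 5: ⌊$81,693 × 200%/7⌋ = $23,340. Book value $58,353.

$23,340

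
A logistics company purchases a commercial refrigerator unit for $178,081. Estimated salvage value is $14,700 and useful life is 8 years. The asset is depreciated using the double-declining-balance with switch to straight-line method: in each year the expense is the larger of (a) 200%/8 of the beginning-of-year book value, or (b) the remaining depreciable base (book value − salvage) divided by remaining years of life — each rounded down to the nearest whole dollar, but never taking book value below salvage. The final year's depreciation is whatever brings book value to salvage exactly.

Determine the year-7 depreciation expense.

Depreciable base = $178,081 − $14,700 = $163,381.
Year 1: DB = ⌊$178,081 × 200%/8⌋ = $44,520; SL = ⌊$163,381/8⌋ = $20,422 → take DB $44,520. Book value $133,561.
Year 2: DB = ⌊$133,561 × 200%/8⌋ = $33,390; SL = ⌊$118,861/7⌋ = $16,980 → take DB $33,390. Book value $100,171.
Year 3: DB = ⌊$100,171 × 200%/8⌋ = $25,042; SL = ⌊$85,471/6⌋ = $14,245 → take DB $25,042. Book value $75,129.
Year 4: DB = ⌊$75,129 × 200%/8⌋ = $18,782; SL = ⌊$60,429/5⌋ = $12,085 → take DB $18,782. Book value $56,347.
Year 5: DB = ⌊$56,347 × 200%/8⌋ = $14,086; SL = ⌊$41,647/4⌋ = $10,411 → take DB $14,086. Book value $42,261.
Year 6: DB = ⌊$42,261 × 200%/8⌋ = $10,565; SL = ⌊$27,561/3⌋ = $9,187 → take DB $10,565. Book value $31,696.
Year 7: DB = ⌊$31,696 × 200%/8⌋ = $7,924; SL = ⌊$16,996/2⌋ = $8,498 → take SL $8,498. Book value $23,198.

$8,498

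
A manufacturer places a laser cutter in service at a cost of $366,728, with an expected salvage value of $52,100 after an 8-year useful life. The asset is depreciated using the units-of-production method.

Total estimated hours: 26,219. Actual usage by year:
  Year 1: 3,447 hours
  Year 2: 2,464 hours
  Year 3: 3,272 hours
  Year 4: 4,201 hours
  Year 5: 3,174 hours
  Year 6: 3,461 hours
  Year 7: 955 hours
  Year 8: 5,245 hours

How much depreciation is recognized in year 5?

$38,088

Depreciable base = $366,728 − $52,100 = $314,628.
Rate = $314,628 / 26,219 hours = $12 per hour.
Year 1: 3,447 × $12 = $41,364. Book value $325,364.
Year 2: 2,464 × $12 = $29,568. Book value $295,796.
Year 3: 3,272 × $12 = $39,264. Book value $256,532.
Year 4: 4,201 × $12 = $50,412. Book value $206,120.
Year 5: 3,174 × $12 = $38,088. Book value $168,032.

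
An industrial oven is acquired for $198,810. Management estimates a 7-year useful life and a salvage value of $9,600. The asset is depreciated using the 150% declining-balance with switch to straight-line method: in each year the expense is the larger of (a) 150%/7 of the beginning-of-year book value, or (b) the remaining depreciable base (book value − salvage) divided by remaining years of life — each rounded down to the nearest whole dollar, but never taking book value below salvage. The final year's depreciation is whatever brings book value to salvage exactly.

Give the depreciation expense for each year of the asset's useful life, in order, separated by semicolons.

$42,602; $33,473; $26,300; $21,708; $21,709; $21,709; $21,709

Depreciable base = $198,810 − $9,600 = $189,210.
Year 1: DB = ⌊$198,810 × 150%/7⌋ = $42,602; SL = ⌊$189,210/7⌋ = $27,030 → take DB $42,602. Book value $156,208.
Year 2: DB = ⌊$156,208 × 150%/7⌋ = $33,473; SL = ⌊$146,608/6⌋ = $24,434 → take DB $33,473. Book value $122,735.
Year 3: DB = ⌊$122,735 × 150%/7⌋ = $26,300; SL = ⌊$113,135/5⌋ = $22,627 → take DB $26,300. Book value $96,435.
Year 4: DB = ⌊$96,435 × 150%/7⌋ = $20,664; SL = ⌊$86,835/4⌋ = $21,708 → take SL $21,708. Book value $74,727.
Year 5: DB = ⌊$74,727 × 150%/7⌋ = $16,012; SL = ⌊$65,127/3⌋ = $21,709 → take SL $21,709. Book value $53,018.
Year 6: DB = ⌊$53,018 × 150%/7⌋ = $11,361; SL = ⌊$43,418/2⌋ = $21,709 → take SL $21,709. Book value $31,309.
Year 7 (final): $31,309 − $9,600 = $21,709. Book value $9,600.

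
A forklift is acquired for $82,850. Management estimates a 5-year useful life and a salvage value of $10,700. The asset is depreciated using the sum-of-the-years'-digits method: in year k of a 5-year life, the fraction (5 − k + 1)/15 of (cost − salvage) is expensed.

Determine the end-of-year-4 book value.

Depreciable base = $82,850 − $10,700 = $72,150.
Sum of the years' digits = 5+4+3+2+1 = 15.
Year 1: $72,150 × 5/15 = $24,050. Book value $58,800.
Year 2: $72,150 × 4/15 = $19,240. Book value $39,560.
Year 3: $72,150 × 3/15 = $14,430. Book value $25,130.
Year 4: $72,150 × 2/15 = $9,620. Book value $15,510.

$15,510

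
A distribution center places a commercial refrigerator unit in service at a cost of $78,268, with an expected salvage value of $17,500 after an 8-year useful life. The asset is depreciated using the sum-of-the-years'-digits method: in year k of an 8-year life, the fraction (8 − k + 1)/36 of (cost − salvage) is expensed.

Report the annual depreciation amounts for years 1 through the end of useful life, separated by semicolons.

$13,504; $11,816; $10,128; $8,440; $6,752; $5,064; $3,376; $1,688

Depreciable base = $78,268 − $17,500 = $60,768.
Sum of the years' digits = 8+7+6+5+4+3+2+1 = 36.
Year 1: $60,768 × 8/36 = $13,504. Book value $64,764.
Year 2: $60,768 × 7/36 = $11,816. Book value $52,948.
Year 3: $60,768 × 6/36 = $10,128. Book value $42,820.
Year 4: $60,768 × 5/36 = $8,440. Book value $34,380.
Year 5: $60,768 × 4/36 = $6,752. Book value $27,628.
Year 6: $60,768 × 3/36 = $5,064. Book value $22,564.
Year 7: $60,768 × 2/36 = $3,376. Book value $19,188.
Year 8: $60,768 × 1/36 = $1,688. Book value $17,500.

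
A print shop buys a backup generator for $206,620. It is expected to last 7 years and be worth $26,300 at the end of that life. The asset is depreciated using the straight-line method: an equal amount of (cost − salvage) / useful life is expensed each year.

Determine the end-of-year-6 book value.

Depreciable base = $206,620 − $26,300 = $180,320.
Annual expense = $180,320 / 7 = $25,760.
End of year 1: book value $180,860.
End of year 2: book value $155,100.
End of year 3: book value $129,340.
End of year 4: book value $103,580.
End of year 5: book value $77,820.
End of year 6: book value $52,060.

$52,060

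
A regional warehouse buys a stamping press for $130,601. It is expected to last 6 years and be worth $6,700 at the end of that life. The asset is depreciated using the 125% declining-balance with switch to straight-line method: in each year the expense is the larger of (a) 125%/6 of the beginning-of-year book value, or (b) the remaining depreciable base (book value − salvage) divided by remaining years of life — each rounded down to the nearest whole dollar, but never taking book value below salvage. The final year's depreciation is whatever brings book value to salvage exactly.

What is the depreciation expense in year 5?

$18,788

Depreciable base = $130,601 − $6,700 = $123,901.
Year 1: DB = ⌊$130,601 × 125%/6⌋ = $27,208; SL = ⌊$123,901/6⌋ = $20,650 → take DB $27,208. Book value $103,393.
Year 2: DB = ⌊$103,393 × 125%/6⌋ = $21,540; SL = ⌊$96,693/5⌋ = $19,338 → take DB $21,540. Book value $81,853.
Year 3: DB = ⌊$81,853 × 125%/6⌋ = $17,052; SL = ⌊$75,153/4⌋ = $18,788 → take SL $18,788. Book value $63,065.
Year 4: DB = ⌊$63,065 × 125%/6⌋ = $13,138; SL = ⌊$56,365/3⌋ = $18,788 → take SL $18,788. Book value $44,277.
Year 5: DB = ⌊$44,277 × 125%/6⌋ = $9,224; SL = ⌊$37,577/2⌋ = $18,788 → take SL $18,788. Book value $25,489.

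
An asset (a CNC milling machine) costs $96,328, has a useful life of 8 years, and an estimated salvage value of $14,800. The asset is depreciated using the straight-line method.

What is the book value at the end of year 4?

Depreciable base = $96,328 − $14,800 = $81,528.
Annual expense = $81,528 / 8 = $10,191.
End of year 1: book value $86,137.
End of year 2: book value $75,946.
End of year 3: book value $65,755.
End of year 4: book value $55,564.

$55,564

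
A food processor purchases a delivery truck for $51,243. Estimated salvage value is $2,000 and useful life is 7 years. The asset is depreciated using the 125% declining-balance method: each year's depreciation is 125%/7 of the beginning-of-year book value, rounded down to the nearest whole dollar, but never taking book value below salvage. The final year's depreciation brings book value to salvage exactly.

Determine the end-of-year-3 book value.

Depreciable base = $51,243 − $2,000 = $49,243.
Year 1: ⌊$51,243 × 125%/7⌋ = $9,150. Book value $42,093.
Year 2: ⌊$42,093 × 125%/7⌋ = $7,516. Book value $34,577.
Year 3: ⌊$34,577 × 125%/7⌋ = $6,174. Book value $28,403.

$28,403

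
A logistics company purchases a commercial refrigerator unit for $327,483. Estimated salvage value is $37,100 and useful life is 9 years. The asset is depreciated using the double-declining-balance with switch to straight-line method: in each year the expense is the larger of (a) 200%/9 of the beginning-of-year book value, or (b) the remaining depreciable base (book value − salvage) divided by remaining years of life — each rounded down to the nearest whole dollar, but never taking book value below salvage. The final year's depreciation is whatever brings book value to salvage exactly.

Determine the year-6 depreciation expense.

Depreciable base = $327,483 − $37,100 = $290,383.
Year 1: DB = ⌊$327,483 × 200%/9⌋ = $72,774; SL = ⌊$290,383/9⌋ = $32,264 → take DB $72,774. Book value $254,709.
Year 2: DB = ⌊$254,709 × 200%/9⌋ = $56,602; SL = ⌊$217,609/8⌋ = $27,201 → take DB $56,602. Book value $198,107.
Year 3: DB = ⌊$198,107 × 200%/9⌋ = $44,023; SL = ⌊$161,007/7⌋ = $23,001 → take DB $44,023. Book value $154,084.
Year 4: DB = ⌊$154,084 × 200%/9⌋ = $34,240; SL = ⌊$116,984/6⌋ = $19,497 → take DB $34,240. Book value $119,844.
Year 5: DB = ⌊$119,844 × 200%/9⌋ = $26,632; SL = ⌊$82,744/5⌋ = $16,548 → take DB $26,632. Book value $93,212.
Year 6: DB = ⌊$93,212 × 200%/9⌋ = $20,713; SL = ⌊$56,112/4⌋ = $14,028 → take DB $20,713. Book value $72,499.

$20,713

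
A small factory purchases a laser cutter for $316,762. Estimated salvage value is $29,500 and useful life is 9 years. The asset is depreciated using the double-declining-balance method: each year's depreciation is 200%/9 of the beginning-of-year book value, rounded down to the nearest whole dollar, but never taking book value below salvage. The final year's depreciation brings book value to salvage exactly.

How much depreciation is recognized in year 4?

$33,120

Depreciable base = $316,762 − $29,500 = $287,262.
Year 1: ⌊$316,762 × 200%/9⌋ = $70,391. Book value $246,371.
Year 2: ⌊$246,371 × 200%/9⌋ = $54,749. Book value $191,622.
Year 3: ⌊$191,622 × 200%/9⌋ = $42,582. Book value $149,040.
Year 4: ⌊$149,040 × 200%/9⌋ = $33,120. Book value $115,920.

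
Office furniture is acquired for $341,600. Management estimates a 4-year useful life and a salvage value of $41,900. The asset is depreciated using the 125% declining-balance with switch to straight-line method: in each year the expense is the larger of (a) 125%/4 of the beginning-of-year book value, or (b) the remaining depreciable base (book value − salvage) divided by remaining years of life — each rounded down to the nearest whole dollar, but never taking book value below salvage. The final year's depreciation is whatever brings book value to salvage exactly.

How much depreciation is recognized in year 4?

Depreciable base = $341,600 − $41,900 = $299,700.
Year 1: DB = ⌊$341,600 × 125%/4⌋ = $106,750; SL = ⌊$299,700/4⌋ = $74,925 → take DB $106,750. Book value $234,850.
Year 2: DB = ⌊$234,850 × 125%/4⌋ = $73,390; SL = ⌊$192,950/3⌋ = $64,316 → take DB $73,390. Book value $161,460.
Year 3: DB = ⌊$161,460 × 125%/4⌋ = $50,456; SL = ⌊$119,560/2⌋ = $59,780 → take SL $59,780. Book value $101,680.
Year 4 (final): $101,680 − $41,900 = $59,780. Book value $41,900.

$59,780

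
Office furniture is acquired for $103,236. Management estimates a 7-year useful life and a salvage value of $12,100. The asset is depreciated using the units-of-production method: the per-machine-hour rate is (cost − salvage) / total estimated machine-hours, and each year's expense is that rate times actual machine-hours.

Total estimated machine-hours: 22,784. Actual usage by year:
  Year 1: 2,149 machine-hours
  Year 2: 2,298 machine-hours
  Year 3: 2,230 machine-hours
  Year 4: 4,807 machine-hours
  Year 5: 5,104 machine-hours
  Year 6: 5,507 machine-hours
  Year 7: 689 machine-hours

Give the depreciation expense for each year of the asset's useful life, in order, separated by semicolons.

Depreciable base = $103,236 − $12,100 = $91,136.
Rate = $91,136 / 22,784 machine-hours = $4 per machine-hour.
Year 1: 2,149 × $4 = $8,596. Book value $94,640.
Year 2: 2,298 × $4 = $9,192. Book value $85,448.
Year 3: 2,230 × $4 = $8,920. Book value $76,528.
Year 4: 4,807 × $4 = $19,228. Book value $57,300.
Year 5: 5,104 × $4 = $20,416. Book value $36,884.
Year 6: 5,507 × $4 = $22,028. Book value $14,856.
Year 7: 689 × $4 = $2,756. Book value $12,100.

$8,596; $9,192; $8,920; $19,228; $20,416; $22,028; $2,756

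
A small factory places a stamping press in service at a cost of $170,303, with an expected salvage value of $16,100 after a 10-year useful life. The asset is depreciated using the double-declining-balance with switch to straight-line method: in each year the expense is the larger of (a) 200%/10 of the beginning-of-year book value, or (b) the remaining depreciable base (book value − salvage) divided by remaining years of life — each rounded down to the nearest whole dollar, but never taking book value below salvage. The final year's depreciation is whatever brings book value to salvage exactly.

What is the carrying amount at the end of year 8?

Depreciable base = $170,303 − $16,100 = $154,203.
Year 1: DB = ⌊$170,303 × 200%/10⌋ = $34,060; SL = ⌊$154,203/10⌋ = $15,420 → take DB $34,060. Book value $136,243.
Year 2: DB = ⌊$136,243 × 200%/10⌋ = $27,248; SL = ⌊$120,143/9⌋ = $13,349 → take DB $27,248. Book value $108,995.
Year 3: DB = ⌊$108,995 × 200%/10⌋ = $21,799; SL = ⌊$92,895/8⌋ = $11,611 → take DB $21,799. Book value $87,196.
Year 4: DB = ⌊$87,196 × 200%/10⌋ = $17,439; SL = ⌊$71,096/7⌋ = $10,156 → take DB $17,439. Book value $69,757.
Year 5: DB = ⌊$69,757 × 200%/10⌋ = $13,951; SL = ⌊$53,657/6⌋ = $8,942 → take DB $13,951. Book value $55,806.
Year 6: DB = ⌊$55,806 × 200%/10⌋ = $11,161; SL = ⌊$39,706/5⌋ = $7,941 → take DB $11,161. Book value $44,645.
Year 7: DB = ⌊$44,645 × 200%/10⌋ = $8,929; SL = ⌊$28,545/4⌋ = $7,136 → take DB $8,929. Book value $35,716.
Year 8: DB = ⌊$35,716 × 200%/10⌋ = $7,143; SL = ⌊$19,616/3⌋ = $6,538 → take DB $7,143. Book value $28,573.

$28,573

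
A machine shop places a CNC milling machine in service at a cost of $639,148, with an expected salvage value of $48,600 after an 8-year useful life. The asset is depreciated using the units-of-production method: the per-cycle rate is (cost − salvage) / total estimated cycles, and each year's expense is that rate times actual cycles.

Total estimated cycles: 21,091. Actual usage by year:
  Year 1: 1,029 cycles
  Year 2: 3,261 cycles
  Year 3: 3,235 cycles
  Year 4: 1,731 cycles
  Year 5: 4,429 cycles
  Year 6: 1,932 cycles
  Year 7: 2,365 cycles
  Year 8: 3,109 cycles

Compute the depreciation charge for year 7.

$66,220

Depreciable base = $639,148 − $48,600 = $590,548.
Rate = $590,548 / 21,091 cycles = $28 per cycle.
Year 1: 1,029 × $28 = $28,812. Book value $610,336.
Year 2: 3,261 × $28 = $91,308. Book value $519,028.
Year 3: 3,235 × $28 = $90,580. Book value $428,448.
Year 4: 1,731 × $28 = $48,468. Book value $379,980.
Year 5: 4,429 × $28 = $124,012. Book value $255,968.
Year 6: 1,932 × $28 = $54,096. Book value $201,872.
Year 7: 2,365 × $28 = $66,220. Book value $135,652.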